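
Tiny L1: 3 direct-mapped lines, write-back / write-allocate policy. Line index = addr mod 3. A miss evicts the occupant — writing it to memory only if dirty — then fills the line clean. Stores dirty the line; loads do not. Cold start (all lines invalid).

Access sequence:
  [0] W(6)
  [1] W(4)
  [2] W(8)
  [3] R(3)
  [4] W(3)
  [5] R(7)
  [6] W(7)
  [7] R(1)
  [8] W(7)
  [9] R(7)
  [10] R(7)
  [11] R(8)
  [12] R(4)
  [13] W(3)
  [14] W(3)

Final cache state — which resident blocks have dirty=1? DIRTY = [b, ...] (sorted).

0: W B6 -> L0 miss  d=D]
1: W B4 -> L1 miss  d=D]
2: W B8 -> L2 miss  d=D]
3: R B3 -> L0 miss wb->B6  d=-]
4: W B3 -> L0 hit  d=D]
5: R B7 -> L1 miss wb->B4  d=-]
6: W B7 -> L1 hit  d=D]
7: R B1 -> L1 miss wb->B7  d=-]
8: W B7 -> L1 miss  d=D]
9: R B7 -> L1 hit  d=D]
10: R B7 -> L1 hit  d=D]
11: R B8 -> L2 hit  d=D]
12: R B4 -> L1 miss wb->B7  d=-]
13: W B3 -> L0 hit  d=D]
14: W B3 -> L0 hit  d=D]

DIRTY = [3, 8]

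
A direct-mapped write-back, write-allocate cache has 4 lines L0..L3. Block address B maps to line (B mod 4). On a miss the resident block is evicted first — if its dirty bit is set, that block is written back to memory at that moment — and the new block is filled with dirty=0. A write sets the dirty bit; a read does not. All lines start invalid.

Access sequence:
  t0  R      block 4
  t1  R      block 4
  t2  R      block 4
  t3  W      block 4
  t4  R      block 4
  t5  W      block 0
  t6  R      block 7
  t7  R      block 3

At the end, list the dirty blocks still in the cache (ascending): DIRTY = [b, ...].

DIRTY = [0]

  0 | R B4 → L0 miss [-]
  1 | R B4 → L0 hit [-]
  2 | R B4 → L0 hit [-]
  3 | W B4 → L0 hit [D]
  4 | R B4 → L0 hit [D]
  5 | W B0 → L0 miss wb→B4 [D]
  6 | R B7 → L3 miss [-]
  7 | R B3 → L3 miss [-]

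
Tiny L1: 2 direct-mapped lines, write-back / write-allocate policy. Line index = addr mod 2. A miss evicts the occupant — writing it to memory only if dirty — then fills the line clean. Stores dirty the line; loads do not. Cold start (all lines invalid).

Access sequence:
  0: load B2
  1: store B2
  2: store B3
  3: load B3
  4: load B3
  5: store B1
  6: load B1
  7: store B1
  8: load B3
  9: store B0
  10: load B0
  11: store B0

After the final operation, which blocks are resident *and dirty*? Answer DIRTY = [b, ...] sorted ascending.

DIRTY = [0]

0: R B2 → L0 miss [-]
1: W B2 → L0 hit [D]
2: W B3 → L1 miss [D]
3: R B3 → L1 hit [D]
4: R B3 → L1 hit [D]
5: W B1 → L1 miss wb→B3 [D]
6: R B1 → L1 hit [D]
7: W B1 → L1 hit [D]
8: R B3 → L1 miss wb→B1 [-]
9: W B0 → L0 miss wb→B2 [D]
10: R B0 → L0 hit [D]
11: W B0 → L0 hit [D]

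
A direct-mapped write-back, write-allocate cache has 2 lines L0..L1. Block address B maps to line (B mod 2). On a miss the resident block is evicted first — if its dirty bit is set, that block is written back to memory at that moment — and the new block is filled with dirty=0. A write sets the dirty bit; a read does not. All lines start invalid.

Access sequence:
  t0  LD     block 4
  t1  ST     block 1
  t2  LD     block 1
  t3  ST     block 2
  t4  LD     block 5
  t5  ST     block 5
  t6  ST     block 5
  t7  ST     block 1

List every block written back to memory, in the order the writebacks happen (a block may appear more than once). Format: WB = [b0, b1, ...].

  0 | R B4 → L0 miss [-]
  1 | W B1 → L1 miss [D]
  2 | R B1 → L1 hit [D]
  3 | W B2 → L0 miss [D]
  4 | R B5 → L1 miss wb→B1 [-]
  5 | W B5 → L1 hit [D]
  6 | W B5 → L1 hit [D]
  7 | W B1 → L1 miss wb→B5 [D]

WB = [1, 5]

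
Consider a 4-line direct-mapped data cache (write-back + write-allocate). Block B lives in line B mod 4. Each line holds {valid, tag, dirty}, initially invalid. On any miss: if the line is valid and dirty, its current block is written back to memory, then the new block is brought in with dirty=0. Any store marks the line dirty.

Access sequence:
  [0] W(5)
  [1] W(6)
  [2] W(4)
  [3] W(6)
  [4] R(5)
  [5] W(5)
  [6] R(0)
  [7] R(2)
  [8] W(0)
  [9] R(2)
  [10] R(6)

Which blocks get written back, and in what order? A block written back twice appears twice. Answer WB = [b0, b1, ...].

0: W B5 -> L1 miss  d=D]
1: W B6 -> L2 miss  d=D]
2: W B4 -> L0 miss  d=D]
3: W B6 -> L2 hit  d=D]
4: R B5 -> L1 hit  d=D]
5: W B5 -> L1 hit  d=D]
6: R B0 -> L0 miss wb->B4  d=-]
7: R B2 -> L2 miss wb->B6  d=-]
8: W B0 -> L0 hit  d=D]
9: R B2 -> L2 hit  d=-]
10: R B6 -> L2 miss  d=-]

WB = [4, 6]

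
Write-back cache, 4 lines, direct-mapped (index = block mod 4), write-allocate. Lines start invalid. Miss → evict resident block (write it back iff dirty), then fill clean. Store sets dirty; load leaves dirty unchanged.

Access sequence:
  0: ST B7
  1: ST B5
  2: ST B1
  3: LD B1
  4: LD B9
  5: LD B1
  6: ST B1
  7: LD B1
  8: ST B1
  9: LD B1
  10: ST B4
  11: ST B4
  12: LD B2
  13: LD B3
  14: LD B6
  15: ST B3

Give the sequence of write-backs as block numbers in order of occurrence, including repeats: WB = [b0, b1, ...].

0: W B7 → L3 miss [D]
1: W B5 → L1 miss [D]
2: W B1 → L1 miss wb→B5 [D]
3: R B1 → L1 hit [D]
4: R B9 → L1 miss wb→B1 [-]
5: R B1 → L1 miss [-]
6: W B1 → L1 hit [D]
7: R B1 → L1 hit [D]
8: W B1 → L1 hit [D]
9: R B1 → L1 hit [D]
10: W B4 → L0 miss [D]
11: W B4 → L0 hit [D]
12: R B2 → L2 miss [-]
13: R B3 → L3 miss wb→B7 [-]
14: R B6 → L2 miss [-]
15: W B3 → L3 hit [D]

WB = [5, 1, 7]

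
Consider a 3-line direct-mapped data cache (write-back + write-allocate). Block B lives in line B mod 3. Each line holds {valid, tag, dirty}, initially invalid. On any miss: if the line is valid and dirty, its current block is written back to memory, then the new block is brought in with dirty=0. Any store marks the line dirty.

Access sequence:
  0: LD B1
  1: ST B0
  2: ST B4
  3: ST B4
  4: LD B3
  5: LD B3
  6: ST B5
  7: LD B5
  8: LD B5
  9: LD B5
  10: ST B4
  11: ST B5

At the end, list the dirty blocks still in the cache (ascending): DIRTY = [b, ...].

DIRTY = [4, 5]

  0 | R B1 → L1 miss [-]
  1 | W B0 → L0 miss [D]
  2 | W B4 → L1 miss [D]
  3 | W B4 → L1 hit [D]
  4 | R B3 → L0 miss wb→B0 [-]
  5 | R B3 → L0 hit [-]
  6 | W B5 → L2 miss [D]
  7 | R B5 → L2 hit [D]
  8 | R B5 → L2 hit [D]
  9 | R B5 → L2 hit [D]
  10 | W B4 → L1 hit [D]
  11 | W B5 → L2 hit [D]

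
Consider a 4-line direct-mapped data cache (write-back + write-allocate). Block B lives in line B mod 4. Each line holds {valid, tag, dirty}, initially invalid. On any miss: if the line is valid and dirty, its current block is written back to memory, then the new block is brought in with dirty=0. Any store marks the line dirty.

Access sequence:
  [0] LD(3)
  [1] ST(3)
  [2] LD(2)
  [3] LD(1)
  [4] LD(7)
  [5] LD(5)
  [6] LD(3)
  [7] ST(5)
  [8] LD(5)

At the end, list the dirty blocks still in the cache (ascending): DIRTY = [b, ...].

DIRTY = [5]

  0 | R B3 → L3 miss [-]
  1 | W B3 → L3 hit [D]
  2 | R B2 → L2 miss [-]
  3 | R B1 → L1 miss [-]
  4 | R B7 → L3 miss wb→B3 [-]
  5 | R B5 → L1 miss [-]
  6 | R B3 → L3 miss [-]
  7 | W B5 → L1 hit [D]
  8 | R B5 → L1 hit [D]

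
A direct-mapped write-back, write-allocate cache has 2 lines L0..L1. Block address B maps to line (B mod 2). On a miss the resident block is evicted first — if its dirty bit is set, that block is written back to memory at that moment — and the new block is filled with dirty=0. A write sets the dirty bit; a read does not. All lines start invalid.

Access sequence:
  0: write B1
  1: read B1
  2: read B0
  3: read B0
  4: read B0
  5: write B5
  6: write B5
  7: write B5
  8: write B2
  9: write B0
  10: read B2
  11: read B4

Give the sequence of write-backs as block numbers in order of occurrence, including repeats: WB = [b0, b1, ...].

  0 | W B1 → L1 miss [D]
  1 | R B1 → L1 hit [D]
  2 | R B0 → L0 miss [-]
  3 | R B0 → L0 hit [-]
  4 | R B0 → L0 hit [-]
  5 | W B5 → L1 miss wb→B1 [D]
  6 | W B5 → L1 hit [D]
  7 | W B5 → L1 hit [D]
  8 | W B2 → L0 miss [D]
  9 | W B0 → L0 miss wb→B2 [D]
  10 | R B2 → L0 miss wb→B0 [-]
  11 | R B4 → L0 miss [-]

WB = [1, 2, 0]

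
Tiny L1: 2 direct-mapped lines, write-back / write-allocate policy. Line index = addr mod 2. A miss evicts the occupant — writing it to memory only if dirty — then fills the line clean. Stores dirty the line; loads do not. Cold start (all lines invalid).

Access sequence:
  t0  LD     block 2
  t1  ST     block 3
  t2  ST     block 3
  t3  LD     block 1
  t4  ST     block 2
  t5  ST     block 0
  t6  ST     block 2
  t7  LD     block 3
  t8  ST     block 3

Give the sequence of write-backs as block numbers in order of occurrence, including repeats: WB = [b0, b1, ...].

0: R B2 → L0 miss [-]
1: W B3 → L1 miss [D]
2: W B3 → L1 hit [D]
3: R B1 → L1 miss wb→B3 [-]
4: W B2 → L0 hit [D]
5: W B0 → L0 miss wb→B2 [D]
6: W B2 → L0 miss wb→B0 [D]
7: R B3 → L1 miss [-]
8: W B3 → L1 hit [D]

WB = [3, 2, 0]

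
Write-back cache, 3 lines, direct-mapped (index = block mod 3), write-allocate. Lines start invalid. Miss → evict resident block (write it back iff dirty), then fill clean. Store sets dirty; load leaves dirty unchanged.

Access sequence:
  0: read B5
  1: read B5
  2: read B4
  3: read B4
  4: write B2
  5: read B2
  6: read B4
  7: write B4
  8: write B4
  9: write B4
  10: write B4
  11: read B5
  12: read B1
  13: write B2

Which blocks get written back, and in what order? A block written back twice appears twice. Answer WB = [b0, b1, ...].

  0 | R B5 → L2 miss [-]
  1 | R B5 → L2 hit [-]
  2 | R B4 → L1 miss [-]
  3 | R B4 → L1 hit [-]
  4 | W B2 → L2 miss [D]
  5 | R B2 → L2 hit [D]
  6 | R B4 → L1 hit [-]
  7 | W B4 → L1 hit [D]
  8 | W B4 → L1 hit [D]
  9 | W B4 → L1 hit [D]
  10 | W B4 → L1 hit [D]
  11 | R B5 → L2 miss wb→B2 [-]
  12 | R B1 → L1 miss wb→B4 [-]
  13 | W B2 → L2 miss [D]

WB = [2, 4]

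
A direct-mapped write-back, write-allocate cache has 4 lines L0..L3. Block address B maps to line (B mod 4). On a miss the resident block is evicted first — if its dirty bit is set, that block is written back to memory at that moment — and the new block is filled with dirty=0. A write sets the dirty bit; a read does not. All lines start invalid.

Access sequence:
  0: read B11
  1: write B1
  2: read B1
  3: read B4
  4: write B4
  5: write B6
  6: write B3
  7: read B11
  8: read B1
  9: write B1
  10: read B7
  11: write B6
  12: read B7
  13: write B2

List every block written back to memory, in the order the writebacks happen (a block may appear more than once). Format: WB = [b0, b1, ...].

0: R B11 -> L3 miss  d=-]
1: W B1 -> L1 miss  d=D]
2: R B1 -> L1 hit  d=D]
3: R B4 -> L0 miss  d=-]
4: W B4 -> L0 hit  d=D]
5: W B6 -> L2 miss  d=D]
6: W B3 -> L3 miss  d=D]
7: R B11 -> L3 miss wb->B3  d=-]
8: R B1 -> L1 hit  d=D]
9: W B1 -> L1 hit  d=D]
10: R B7 -> L3 miss  d=-]
11: W B6 -> L2 hit  d=D]
12: R B7 -> L3 hit  d=-]
13: W B2 -> L2 miss wb->B6  d=D]

WB = [3, 6]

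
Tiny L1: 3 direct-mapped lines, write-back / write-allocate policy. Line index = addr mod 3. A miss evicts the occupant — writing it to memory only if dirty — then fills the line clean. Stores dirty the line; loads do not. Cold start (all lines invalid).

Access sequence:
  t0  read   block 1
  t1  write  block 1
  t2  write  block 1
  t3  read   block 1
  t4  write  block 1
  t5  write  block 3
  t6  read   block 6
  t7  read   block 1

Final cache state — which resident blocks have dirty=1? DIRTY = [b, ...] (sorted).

  0 | R B1 → L1 miss [-]
  1 | W B1 → L1 hit [D]
  2 | W B1 → L1 hit [D]
  3 | R B1 → L1 hit [D]
  4 | W B1 → L1 hit [D]
  5 | W B3 → L0 miss [D]
  6 | R B6 → L0 miss wb→B3 [-]
  7 | R B1 → L1 hit [D]

DIRTY = [1]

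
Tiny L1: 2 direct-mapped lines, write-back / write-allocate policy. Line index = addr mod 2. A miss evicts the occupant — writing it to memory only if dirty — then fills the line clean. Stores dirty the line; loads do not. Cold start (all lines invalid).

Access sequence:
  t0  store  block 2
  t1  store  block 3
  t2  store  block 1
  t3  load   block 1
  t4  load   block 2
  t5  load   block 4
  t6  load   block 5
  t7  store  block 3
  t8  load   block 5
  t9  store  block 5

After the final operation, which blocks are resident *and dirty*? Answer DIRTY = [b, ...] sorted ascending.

DIRTY = [5]

0: W B2 → L0 miss [D]
1: W B3 → L1 miss [D]
2: W B1 → L1 miss wb→B3 [D]
3: R B1 → L1 hit [D]
4: R B2 → L0 hit [D]
5: R B4 → L0 miss wb→B2 [-]
6: R B5 → L1 miss wb→B1 [-]
7: W B3 → L1 miss [D]
8: R B5 → L1 miss wb→B3 [-]
9: W B5 → L1 hit [D]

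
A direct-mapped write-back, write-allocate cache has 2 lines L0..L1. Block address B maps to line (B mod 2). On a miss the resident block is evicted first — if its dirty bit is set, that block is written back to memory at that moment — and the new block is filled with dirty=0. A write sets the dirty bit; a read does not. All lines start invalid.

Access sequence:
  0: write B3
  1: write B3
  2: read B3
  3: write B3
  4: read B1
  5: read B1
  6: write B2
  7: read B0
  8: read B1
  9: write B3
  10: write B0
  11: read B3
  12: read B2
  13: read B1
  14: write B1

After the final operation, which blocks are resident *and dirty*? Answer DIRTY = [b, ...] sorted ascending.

0: W B3 → L1 miss [D]
1: W B3 → L1 hit [D]
2: R B3 → L1 hit [D]
3: W B3 → L1 hit [D]
4: R B1 → L1 miss wb→B3 [-]
5: R B1 → L1 hit [-]
6: W B2 → L0 miss [D]
7: R B0 → L0 miss wb→B2 [-]
8: R B1 → L1 hit [-]
9: W B3 → L1 miss [D]
10: W B0 → L0 hit [D]
11: R B3 → L1 hit [D]
12: R B2 → L0 miss wb→B0 [-]
13: R B1 → L1 miss wb→B3 [-]
14: W B1 → L1 hit [D]

DIRTY = [1]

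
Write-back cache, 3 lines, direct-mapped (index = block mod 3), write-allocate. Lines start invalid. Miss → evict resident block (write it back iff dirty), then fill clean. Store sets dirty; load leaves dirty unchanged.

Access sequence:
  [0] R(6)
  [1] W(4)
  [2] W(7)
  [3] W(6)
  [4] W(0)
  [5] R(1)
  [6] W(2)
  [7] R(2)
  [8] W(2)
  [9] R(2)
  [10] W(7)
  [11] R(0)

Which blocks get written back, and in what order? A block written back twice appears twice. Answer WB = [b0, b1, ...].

  0 | R B6 → L0 miss [-]
  1 | W B4 → L1 miss [D]
  2 | W B7 → L1 miss wb→B4 [D]
  3 | W B6 → L0 hit [D]
  4 | W B0 → L0 miss wb→B6 [D]
  5 | R B1 → L1 miss wb→B7 [-]
  6 | W B2 → L2 miss [D]
  7 | R B2 → L2 hit [D]
  8 | W B2 → L2 hit [D]
  9 | R B2 → L2 hit [D]
  10 | W B7 → L1 miss [D]
  11 | R B0 → L0 hit [D]

WB = [4, 6, 7]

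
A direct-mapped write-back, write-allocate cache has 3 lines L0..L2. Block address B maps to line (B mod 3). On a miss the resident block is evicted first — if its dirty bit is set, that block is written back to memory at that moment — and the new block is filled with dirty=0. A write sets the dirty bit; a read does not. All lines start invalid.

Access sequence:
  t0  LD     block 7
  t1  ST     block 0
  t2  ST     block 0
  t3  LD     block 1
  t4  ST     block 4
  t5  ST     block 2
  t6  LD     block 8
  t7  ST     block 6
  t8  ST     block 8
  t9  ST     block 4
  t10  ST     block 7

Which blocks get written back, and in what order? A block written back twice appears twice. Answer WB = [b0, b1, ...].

0: R B7 -> L1 miss  d=-]
1: W B0 -> L0 miss  d=D]
2: W B0 -> L0 hit  d=D]
3: R B1 -> L1 miss  d=-]
4: W B4 -> L1 miss  d=D]
5: W B2 -> L2 miss  d=D]
6: R B8 -> L2 miss wb->B2  d=-]
7: W B6 -> L0 miss wb->B0  d=D]
8: W B8 -> L2 hit  d=D]
9: W B4 -> L1 hit  d=D]
10: W B7 -> L1 miss wb->B4  d=D]

WB = [2, 0, 4]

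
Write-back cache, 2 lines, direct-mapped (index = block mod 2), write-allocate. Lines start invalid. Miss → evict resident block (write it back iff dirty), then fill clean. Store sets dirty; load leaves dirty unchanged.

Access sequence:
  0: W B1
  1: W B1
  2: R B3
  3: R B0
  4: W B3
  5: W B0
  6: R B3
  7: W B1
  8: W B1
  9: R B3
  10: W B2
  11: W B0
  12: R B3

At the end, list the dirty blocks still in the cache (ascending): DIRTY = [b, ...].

0: W B1 → L1 miss [D]
1: W B1 → L1 hit [D]
2: R B3 → L1 miss wb→B1 [-]
3: R B0 → L0 miss [-]
4: W B3 → L1 hit [D]
5: W B0 → L0 hit [D]
6: R B3 → L1 hit [D]
7: W B1 → L1 miss wb→B3 [D]
8: W B1 → L1 hit [D]
9: R B3 → L1 miss wb→B1 [-]
10: W B2 → L0 miss wb→B0 [D]
11: W B0 → L0 miss wb→B2 [D]
12: R B3 → L1 hit [-]

DIRTY = [0]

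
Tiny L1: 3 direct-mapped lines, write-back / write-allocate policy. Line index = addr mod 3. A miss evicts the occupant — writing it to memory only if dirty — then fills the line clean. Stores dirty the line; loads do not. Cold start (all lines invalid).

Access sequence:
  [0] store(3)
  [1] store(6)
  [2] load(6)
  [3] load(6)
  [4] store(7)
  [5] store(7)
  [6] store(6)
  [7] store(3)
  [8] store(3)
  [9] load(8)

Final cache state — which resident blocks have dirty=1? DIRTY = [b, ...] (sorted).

DIRTY = [3, 7]

0: W B3 -> L0 miss  d=D]
1: W B6 -> L0 miss wb->B3  d=D]
2: R B6 -> L0 hit  d=D]
3: R B6 -> L0 hit  d=D]
4: W B7 -> L1 miss  d=D]
5: W B7 -> L1 hit  d=D]
6: W B6 -> L0 hit  d=D]
7: W B3 -> L0 miss wb->B6  d=D]
8: W B3 -> L0 hit  d=D]
9: R B8 -> L2 miss  d=-]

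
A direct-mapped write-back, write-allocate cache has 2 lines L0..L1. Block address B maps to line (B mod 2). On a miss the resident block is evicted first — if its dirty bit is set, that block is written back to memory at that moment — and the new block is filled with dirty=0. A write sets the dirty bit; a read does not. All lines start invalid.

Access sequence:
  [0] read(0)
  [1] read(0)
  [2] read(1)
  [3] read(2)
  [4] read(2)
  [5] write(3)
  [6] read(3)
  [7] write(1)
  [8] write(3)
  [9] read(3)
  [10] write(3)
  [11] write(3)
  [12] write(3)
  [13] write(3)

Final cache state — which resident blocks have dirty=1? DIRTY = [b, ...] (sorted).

0: R B0 -> L0 miss  d=-]
1: R B0 -> L0 hit  d=-]
2: R B1 -> L1 miss  d=-]
3: R B2 -> L0 miss  d=-]
4: R B2 -> L0 hit  d=-]
5: W B3 -> L1 miss  d=D]
6: R B3 -> L1 hit  d=D]
7: W B1 -> L1 miss wb->B3  d=D]
8: W B3 -> L1 miss wb->B1  d=D]
9: R B3 -> L1 hit  d=D]
10: W B3 -> L1 hit  d=D]
11: W B3 -> L1 hit  d=D]
12: W B3 -> L1 hit  d=D]
13: W B3 -> L1 hit  d=D]

DIRTY = [3]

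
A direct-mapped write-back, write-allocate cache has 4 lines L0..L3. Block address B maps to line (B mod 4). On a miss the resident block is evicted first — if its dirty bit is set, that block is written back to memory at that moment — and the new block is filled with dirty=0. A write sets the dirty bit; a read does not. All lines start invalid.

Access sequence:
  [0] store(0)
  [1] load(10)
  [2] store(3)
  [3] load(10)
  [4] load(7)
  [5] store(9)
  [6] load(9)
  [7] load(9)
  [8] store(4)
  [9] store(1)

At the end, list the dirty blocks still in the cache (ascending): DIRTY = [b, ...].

DIRTY = [1, 4]

0: W B0 → L0 miss [D]
1: R B10 → L2 miss [-]
2: W B3 → L3 miss [D]
3: R B10 → L2 hit [-]
4: R B7 → L3 miss wb→B3 [-]
5: W B9 → L1 miss [D]
6: R B9 → L1 hit [D]
7: R B9 → L1 hit [D]
8: W B4 → L0 miss wb→B0 [D]
9: W B1 → L1 miss wb→B9 [D]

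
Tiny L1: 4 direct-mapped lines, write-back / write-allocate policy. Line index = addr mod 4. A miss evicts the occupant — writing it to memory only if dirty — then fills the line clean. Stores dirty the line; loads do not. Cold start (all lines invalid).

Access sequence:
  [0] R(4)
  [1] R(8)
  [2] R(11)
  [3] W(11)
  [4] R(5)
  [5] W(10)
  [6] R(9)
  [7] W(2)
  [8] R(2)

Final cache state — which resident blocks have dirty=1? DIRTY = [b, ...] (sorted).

DIRTY = [2, 11]

0: R B4 -> L0 miss  d=-]
1: R B8 -> L0 miss  d=-]
2: R B11 -> L3 miss  d=-]
3: W B11 -> L3 hit  d=D]
4: R B5 -> L1 miss  d=-]
5: W B10 -> L2 miss  d=D]
6: R B9 -> L1 miss  d=-]
7: W B2 -> L2 miss wb->B10  d=D]
8: R B2 -> L2 hit  d=D]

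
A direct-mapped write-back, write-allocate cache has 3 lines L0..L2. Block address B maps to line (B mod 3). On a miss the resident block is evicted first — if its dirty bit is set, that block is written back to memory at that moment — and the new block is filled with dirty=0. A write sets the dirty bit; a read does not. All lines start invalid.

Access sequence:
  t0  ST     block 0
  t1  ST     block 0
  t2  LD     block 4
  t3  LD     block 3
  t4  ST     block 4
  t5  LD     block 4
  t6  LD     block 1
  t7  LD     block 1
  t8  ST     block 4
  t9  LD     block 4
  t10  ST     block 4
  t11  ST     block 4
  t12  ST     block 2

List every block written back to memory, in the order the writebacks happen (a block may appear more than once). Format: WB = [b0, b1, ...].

  0 | W B0 → L0 miss [D]
  1 | W B0 → L0 hit [D]
  2 | R B4 → L1 miss [-]
  3 | R B3 → L0 miss wb→B0 [-]
  4 | W B4 → L1 hit [D]
  5 | R B4 → L1 hit [D]
  6 | R B1 → L1 miss wb→B4 [-]
  7 | R B1 → L1 hit [-]
  8 | W B4 → L1 miss [D]
  9 | R B4 → L1 hit [D]
  10 | W B4 → L1 hit [D]
  11 | W B4 → L1 hit [D]
  12 | W B2 → L2 miss [D]

WB = [0, 4]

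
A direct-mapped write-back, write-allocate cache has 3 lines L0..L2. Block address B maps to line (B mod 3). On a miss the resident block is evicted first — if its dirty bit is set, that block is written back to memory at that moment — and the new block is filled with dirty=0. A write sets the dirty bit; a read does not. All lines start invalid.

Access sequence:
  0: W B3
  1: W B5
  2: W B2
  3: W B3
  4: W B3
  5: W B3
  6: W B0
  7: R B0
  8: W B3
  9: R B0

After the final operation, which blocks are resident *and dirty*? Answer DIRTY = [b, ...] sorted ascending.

DIRTY = [2]

0: W B3 -> L0 miss  d=D]
1: W B5 -> L2 miss  d=D]
2: W B2 -> L2 miss wb->B5  d=D]
3: W B3 -> L0 hit  d=D]
4: W B3 -> L0 hit  d=D]
5: W B3 -> L0 hit  d=D]
6: W B0 -> L0 miss wb->B3  d=D]
7: R B0 -> L0 hit  d=D]
8: W B3 -> L0 miss wb->B0  d=D]
9: R B0 -> L0 miss wb->B3  d=-]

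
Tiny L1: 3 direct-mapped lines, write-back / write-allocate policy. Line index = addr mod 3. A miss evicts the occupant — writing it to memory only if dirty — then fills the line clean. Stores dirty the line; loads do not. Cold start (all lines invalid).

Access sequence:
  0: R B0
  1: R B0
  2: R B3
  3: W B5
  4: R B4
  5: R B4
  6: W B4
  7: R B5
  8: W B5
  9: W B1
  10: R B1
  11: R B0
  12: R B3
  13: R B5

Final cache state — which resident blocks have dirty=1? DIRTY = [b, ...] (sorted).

0: R B0 -> L0 miss  d=-]
1: R B0 -> L0 hit  d=-]
2: R B3 -> L0 miss  d=-]
3: W B5 -> L2 miss  d=D]
4: R B4 -> L1 miss  d=-]
5: R B4 -> L1 hit  d=-]
6: W B4 -> L1 hit  d=D]
7: R B5 -> L2 hit  d=D]
8: W B5 -> L2 hit  d=D]
9: W B1 -> L1 miss wb->B4  d=D]
10: R B1 -> L1 hit  d=D]
11: R B0 -> L0 miss  d=-]
12: R B3 -> L0 miss  d=-]
13: R B5 -> L2 hit  d=D]

DIRTY = [1, 5]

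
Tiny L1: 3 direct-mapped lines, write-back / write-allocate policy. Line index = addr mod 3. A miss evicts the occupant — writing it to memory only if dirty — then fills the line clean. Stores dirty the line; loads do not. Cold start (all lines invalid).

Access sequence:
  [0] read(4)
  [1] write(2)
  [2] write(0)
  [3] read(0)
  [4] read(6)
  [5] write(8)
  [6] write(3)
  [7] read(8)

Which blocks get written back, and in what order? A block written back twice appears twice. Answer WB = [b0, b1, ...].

  0 | R B4 → L1 miss [-]
  1 | W B2 → L2 miss [D]
  2 | W B0 → L0 miss [D]
  3 | R B0 → L0 hit [D]
  4 | R B6 → L0 miss wb→B0 [-]
  5 | W B8 → L2 miss wb→B2 [D]
  6 | W B3 → L0 miss [D]
  7 | R B8 → L2 hit [D]

WB = [0, 2]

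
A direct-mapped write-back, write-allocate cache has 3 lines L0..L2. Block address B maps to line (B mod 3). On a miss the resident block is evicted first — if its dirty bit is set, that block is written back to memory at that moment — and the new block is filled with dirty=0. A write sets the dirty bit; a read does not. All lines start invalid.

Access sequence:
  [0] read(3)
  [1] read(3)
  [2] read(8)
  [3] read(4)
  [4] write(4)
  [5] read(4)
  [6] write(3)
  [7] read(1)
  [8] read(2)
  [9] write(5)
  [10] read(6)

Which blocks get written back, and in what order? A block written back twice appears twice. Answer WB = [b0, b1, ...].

0: R B3 -> L0 miss  d=-]
1: R B3 -> L0 hit  d=-]
2: R B8 -> L2 miss  d=-]
3: R B4 -> L1 miss  d=-]
4: W B4 -> L1 hit  d=D]
5: R B4 -> L1 hit  d=D]
6: W B3 -> L0 hit  d=D]
7: R B1 -> L1 miss wb->B4  d=-]
8: R B2 -> L2 miss  d=-]
9: W B5 -> L2 miss  d=D]
10: R B6 -> L0 miss wb->B3  d=-]

WB = [4, 3]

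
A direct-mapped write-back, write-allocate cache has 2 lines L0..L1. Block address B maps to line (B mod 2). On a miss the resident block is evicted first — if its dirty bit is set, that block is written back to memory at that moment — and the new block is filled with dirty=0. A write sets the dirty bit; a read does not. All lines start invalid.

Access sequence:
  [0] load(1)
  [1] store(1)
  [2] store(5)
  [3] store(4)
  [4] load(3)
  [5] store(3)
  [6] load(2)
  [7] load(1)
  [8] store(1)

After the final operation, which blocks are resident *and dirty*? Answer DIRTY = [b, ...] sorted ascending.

0: R B1 → L1 miss [-]
1: W B1 → L1 hit [D]
2: W B5 → L1 miss wb→B1 [D]
3: W B4 → L0 miss [D]
4: R B3 → L1 miss wb→B5 [-]
5: W B3 → L1 hit [D]
6: R B2 → L0 miss wb→B4 [-]
7: R B1 → L1 miss wb→B3 [-]
8: W B1 → L1 hit [D]

DIRTY = [1]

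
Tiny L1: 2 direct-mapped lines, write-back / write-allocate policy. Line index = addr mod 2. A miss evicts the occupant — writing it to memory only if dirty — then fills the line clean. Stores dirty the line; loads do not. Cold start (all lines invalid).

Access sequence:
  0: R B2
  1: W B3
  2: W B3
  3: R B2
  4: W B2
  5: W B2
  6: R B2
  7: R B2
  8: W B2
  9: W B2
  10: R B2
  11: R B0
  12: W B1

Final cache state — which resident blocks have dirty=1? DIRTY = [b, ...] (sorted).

DIRTY = [1]

0: R B2 → L0 miss [-]
1: W B3 → L1 miss [D]
2: W B3 → L1 hit [D]
3: R B2 → L0 hit [-]
4: W B2 → L0 hit [D]
5: W B2 → L0 hit [D]
6: R B2 → L0 hit [D]
7: R B2 → L0 hit [D]
8: W B2 → L0 hit [D]
9: W B2 → L0 hit [D]
10: R B2 → L0 hit [D]
11: R B0 → L0 miss wb→B2 [-]
12: W B1 → L1 miss wb→B3 [D]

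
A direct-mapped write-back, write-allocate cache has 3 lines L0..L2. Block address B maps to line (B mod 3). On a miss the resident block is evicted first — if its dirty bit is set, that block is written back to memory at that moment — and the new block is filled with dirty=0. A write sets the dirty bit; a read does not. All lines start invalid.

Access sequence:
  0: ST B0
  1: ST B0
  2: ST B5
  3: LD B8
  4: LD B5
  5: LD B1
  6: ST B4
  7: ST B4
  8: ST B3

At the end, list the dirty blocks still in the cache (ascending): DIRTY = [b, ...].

DIRTY = [3, 4]

  0 | W B0 → L0 miss [D]
  1 | W B0 → L0 hit [D]
  2 | W B5 → L2 miss [D]
  3 | R B8 → L2 miss wb→B5 [-]
  4 | R B5 → L2 miss [-]
  5 | R B1 → L1 miss [-]
  6 | W B4 → L1 miss [D]
  7 | W B4 → L1 hit [D]
  8 | W B3 → L0 miss wb→B0 [D]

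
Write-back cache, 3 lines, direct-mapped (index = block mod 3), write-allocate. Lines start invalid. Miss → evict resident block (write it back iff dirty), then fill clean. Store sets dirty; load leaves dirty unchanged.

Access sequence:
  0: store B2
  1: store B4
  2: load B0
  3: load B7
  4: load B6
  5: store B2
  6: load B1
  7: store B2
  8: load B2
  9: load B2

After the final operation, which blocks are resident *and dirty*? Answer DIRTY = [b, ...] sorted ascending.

DIRTY = [2]

0: W B2 -> L2 miss  d=D]
1: W B4 -> L1 miss  d=D]
2: R B0 -> L0 miss  d=-]
3: R B7 -> L1 miss wb->B4  d=-]
4: R B6 -> L0 miss  d=-]
5: W B2 -> L2 hit  d=D]
6: R B1 -> L1 miss  d=-]
7: W B2 -> L2 hit  d=D]
8: R B2 -> L2 hit  d=D]
9: R B2 -> L2 hit  d=D]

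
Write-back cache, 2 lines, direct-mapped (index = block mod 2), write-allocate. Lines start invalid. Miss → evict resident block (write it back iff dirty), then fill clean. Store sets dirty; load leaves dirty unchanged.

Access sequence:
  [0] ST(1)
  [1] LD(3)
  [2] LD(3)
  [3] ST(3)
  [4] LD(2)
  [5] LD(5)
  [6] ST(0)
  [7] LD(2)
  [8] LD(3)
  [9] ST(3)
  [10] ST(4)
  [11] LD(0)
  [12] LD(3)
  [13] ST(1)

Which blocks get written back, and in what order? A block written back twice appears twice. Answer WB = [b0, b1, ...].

  0 | W B1 → L1 miss [D]
  1 | R B3 → L1 miss wb→B1 [-]
  2 | R B3 → L1 hit [-]
  3 | W B3 → L1 hit [D]
  4 | R B2 → L0 miss [-]
  5 | R B5 → L1 miss wb→B3 [-]
  6 | W B0 → L0 miss [D]
  7 | R B2 → L0 miss wb→B0 [-]
  8 | R B3 → L1 miss [-]
  9 | W B3 → L1 hit [D]
  10 | W B4 → L0 miss [D]
  11 | R B0 → L0 miss wb→B4 [-]
  12 | R B3 → L1 hit [D]
  13 | W B1 → L1 miss wb→B3 [D]

WB = [1, 3, 0, 4, 3]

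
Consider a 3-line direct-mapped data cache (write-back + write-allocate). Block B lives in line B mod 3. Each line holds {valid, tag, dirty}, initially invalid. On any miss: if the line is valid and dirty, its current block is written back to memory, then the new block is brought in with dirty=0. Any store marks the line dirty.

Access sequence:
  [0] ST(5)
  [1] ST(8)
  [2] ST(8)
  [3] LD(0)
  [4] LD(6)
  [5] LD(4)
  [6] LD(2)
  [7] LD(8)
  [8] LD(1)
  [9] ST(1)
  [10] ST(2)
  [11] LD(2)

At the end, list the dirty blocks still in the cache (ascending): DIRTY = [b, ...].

DIRTY = [1, 2]

0: W B5 → L2 miss [D]
1: W B8 → L2 miss wb→B5 [D]
2: W B8 → L2 hit [D]
3: R B0 → L0 miss [-]
4: R B6 → L0 miss [-]
5: R B4 → L1 miss [-]
6: R B2 → L2 miss wb→B8 [-]
7: R B8 → L2 miss [-]
8: R B1 → L1 miss [-]
9: W B1 → L1 hit [D]
10: W B2 → L2 miss [D]
11: R B2 → L2 hit [D]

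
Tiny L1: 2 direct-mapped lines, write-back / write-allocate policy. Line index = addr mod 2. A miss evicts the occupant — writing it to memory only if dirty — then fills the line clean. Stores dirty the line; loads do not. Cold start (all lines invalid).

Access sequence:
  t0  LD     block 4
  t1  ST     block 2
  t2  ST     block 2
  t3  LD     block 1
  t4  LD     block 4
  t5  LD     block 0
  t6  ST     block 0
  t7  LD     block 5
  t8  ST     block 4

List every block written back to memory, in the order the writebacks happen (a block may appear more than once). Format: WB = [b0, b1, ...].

WB = [2, 0]

0: R B4 → L0 miss [-]
1: W B2 → L0 miss [D]
2: W B2 → L0 hit [D]
3: R B1 → L1 miss [-]
4: R B4 → L0 miss wb→B2 [-]
5: R B0 → L0 miss [-]
6: W B0 → L0 hit [D]
7: R B5 → L1 miss [-]
8: W B4 → L0 miss wb→B0 [D]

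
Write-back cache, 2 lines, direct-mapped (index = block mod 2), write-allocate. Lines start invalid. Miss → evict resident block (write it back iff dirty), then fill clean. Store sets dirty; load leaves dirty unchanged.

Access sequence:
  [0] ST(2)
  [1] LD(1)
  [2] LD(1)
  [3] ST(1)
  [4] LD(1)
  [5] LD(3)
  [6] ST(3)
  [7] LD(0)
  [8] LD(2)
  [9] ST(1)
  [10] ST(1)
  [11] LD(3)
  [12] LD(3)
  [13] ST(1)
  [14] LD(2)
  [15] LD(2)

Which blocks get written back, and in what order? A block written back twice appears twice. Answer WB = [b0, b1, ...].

WB = [1, 2, 3, 1]

0: W B2 → L0 miss [D]
1: R B1 → L1 miss [-]
2: R B1 → L1 hit [-]
3: W B1 → L1 hit [D]
4: R B1 → L1 hit [D]
5: R B3 → L1 miss wb→B1 [-]
6: W B3 → L1 hit [D]
7: R B0 → L0 miss wb→B2 [-]
8: R B2 → L0 miss [-]
9: W B1 → L1 miss wb→B3 [D]
10: W B1 → L1 hit [D]
11: R B3 → L1 miss wb→B1 [-]
12: R B3 → L1 hit [-]
13: W B1 → L1 miss [D]
14: R B2 → L0 hit [-]
15: R B2 → L0 hit [-]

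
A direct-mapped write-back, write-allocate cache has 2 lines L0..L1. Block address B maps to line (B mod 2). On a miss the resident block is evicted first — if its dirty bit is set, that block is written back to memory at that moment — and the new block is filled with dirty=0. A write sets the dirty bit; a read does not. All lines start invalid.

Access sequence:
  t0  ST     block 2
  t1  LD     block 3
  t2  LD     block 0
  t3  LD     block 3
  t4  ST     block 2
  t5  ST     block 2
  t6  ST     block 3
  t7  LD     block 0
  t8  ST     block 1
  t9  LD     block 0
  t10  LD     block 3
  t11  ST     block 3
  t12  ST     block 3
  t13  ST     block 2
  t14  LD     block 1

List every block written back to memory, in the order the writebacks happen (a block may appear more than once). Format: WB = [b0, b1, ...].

WB = [2, 2, 3, 1, 3]

  0 | W B2 → L0 miss [D]
  1 | R B3 → L1 miss [-]
  2 | R B0 → L0 miss wb→B2 [-]
  3 | R B3 → L1 hit [-]
  4 | W B2 → L0 miss [D]
  5 | W B2 → L0 hit [D]
  6 | W B3 → L1 hit [D]
  7 | R B0 → L0 miss wb→B2 [-]
  8 | W B1 → L1 miss wb→B3 [D]
  9 | R B0 → L0 hit [-]
  10 | R B3 → L1 miss wb→B1 [-]
  11 | W B3 → L1 hit [D]
  12 | W B3 → L1 hit [D]
  13 | W B2 → L0 miss [D]
  14 | R B1 → L1 miss wb→B3 [-]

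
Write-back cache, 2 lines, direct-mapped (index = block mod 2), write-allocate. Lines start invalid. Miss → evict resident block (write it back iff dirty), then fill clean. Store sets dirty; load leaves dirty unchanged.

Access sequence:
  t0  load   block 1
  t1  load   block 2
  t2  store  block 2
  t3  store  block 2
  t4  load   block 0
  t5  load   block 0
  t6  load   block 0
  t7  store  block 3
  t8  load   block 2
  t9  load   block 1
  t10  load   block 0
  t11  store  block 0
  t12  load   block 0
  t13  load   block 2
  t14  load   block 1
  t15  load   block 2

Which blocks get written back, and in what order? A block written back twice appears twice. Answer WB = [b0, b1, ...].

  0 | R B1 → L1 miss [-]
  1 | R B2 → L0 miss [-]
  2 | W B2 → L0 hit [D]
  3 | W B2 → L0 hit [D]
  4 | R B0 → L0 miss wb→B2 [-]
  5 | R B0 → L0 hit [-]
  6 | R B0 → L0 hit [-]
  7 | W B3 → L1 miss [D]
  8 | R B2 → L0 miss [-]
  9 | R B1 → L1 miss wb→B3 [-]
  10 | R B0 → L0 miss [-]
  11 | W B0 → L0 hit [D]
  12 | R B0 → L0 hit [D]
  13 | R B2 → L0 miss wb→B0 [-]
  14 | R B1 → L1 hit [-]
  15 | R B2 → L0 hit [-]

WB = [2, 3, 0]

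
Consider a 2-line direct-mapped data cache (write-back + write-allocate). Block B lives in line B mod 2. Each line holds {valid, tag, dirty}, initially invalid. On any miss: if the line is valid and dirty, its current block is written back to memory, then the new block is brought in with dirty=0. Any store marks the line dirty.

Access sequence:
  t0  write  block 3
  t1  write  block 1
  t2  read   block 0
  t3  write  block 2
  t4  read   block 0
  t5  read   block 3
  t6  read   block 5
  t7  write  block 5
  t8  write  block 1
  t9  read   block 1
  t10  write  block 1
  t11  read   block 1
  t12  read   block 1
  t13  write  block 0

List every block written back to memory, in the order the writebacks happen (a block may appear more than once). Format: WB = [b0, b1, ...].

WB = [3, 2, 1, 5]

0: W B3 -> L1 miss  d=D]
1: W B1 -> L1 miss wb->B3  d=D]
2: R B0 -> L0 miss  d=-]
3: W B2 -> L0 miss  d=D]
4: R B0 -> L0 miss wb->B2  d=-]
5: R B3 -> L1 miss wb->B1  d=-]
6: R B5 -> L1 miss  d=-]
7: W B5 -> L1 hit  d=D]
8: W B1 -> L1 miss wb->B5  d=D]
9: R B1 -> L1 hit  d=D]
10: W B1 -> L1 hit  d=D]
11: R B1 -> L1 hit  d=D]
12: R B1 -> L1 hit  d=D]
13: W B0 -> L0 hit  d=D]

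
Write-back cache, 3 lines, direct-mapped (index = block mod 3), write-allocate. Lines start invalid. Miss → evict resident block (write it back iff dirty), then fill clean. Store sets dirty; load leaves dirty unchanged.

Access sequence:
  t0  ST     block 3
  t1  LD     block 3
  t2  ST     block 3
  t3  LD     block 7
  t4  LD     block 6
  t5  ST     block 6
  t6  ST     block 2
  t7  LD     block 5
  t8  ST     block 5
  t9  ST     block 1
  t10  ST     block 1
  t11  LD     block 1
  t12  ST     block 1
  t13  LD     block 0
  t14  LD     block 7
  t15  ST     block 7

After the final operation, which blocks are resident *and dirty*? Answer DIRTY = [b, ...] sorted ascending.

0: W B3 -> L0 miss  d=D]
1: R B3 -> L0 hit  d=D]
2: W B3 -> L0 hit  d=D]
3: R B7 -> L1 miss  d=-]
4: R B6 -> L0 miss wb->B3  d=-]
5: W B6 -> L0 hit  d=D]
6: W B2 -> L2 miss  d=D]
7: R B5 -> L2 miss wb->B2  d=-]
8: W B5 -> L2 hit  d=D]
9: W B1 -> L1 miss  d=D]
10: W B1 -> L1 hit  d=D]
11: R B1 -> L1 hit  d=D]
12: W B1 -> L1 hit  d=D]
13: R B0 -> L0 miss wb->B6  d=-]
14: R B7 -> L1 miss wb->B1  d=-]
15: W B7 -> L1 hit  d=D]

DIRTY = [5, 7]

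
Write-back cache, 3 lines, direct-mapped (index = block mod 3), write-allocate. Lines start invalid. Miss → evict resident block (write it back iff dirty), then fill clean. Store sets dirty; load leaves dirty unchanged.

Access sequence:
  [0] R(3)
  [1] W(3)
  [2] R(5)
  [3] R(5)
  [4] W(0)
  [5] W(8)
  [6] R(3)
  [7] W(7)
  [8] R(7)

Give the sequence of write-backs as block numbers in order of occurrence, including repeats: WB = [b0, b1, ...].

WB = [3, 0]

  0 | R B3 → L0 miss [-]
  1 | W B3 → L0 hit [D]
  2 | R B5 → L2 miss [-]
  3 | R B5 → L2 hit [-]
  4 | W B0 → L0 miss wb→B3 [D]
  5 | W B8 → L2 miss [D]
  6 | R B3 → L0 miss wb→B0 [-]
  7 | W B7 → L1 miss [D]
  8 | R B7 → L1 hit [D]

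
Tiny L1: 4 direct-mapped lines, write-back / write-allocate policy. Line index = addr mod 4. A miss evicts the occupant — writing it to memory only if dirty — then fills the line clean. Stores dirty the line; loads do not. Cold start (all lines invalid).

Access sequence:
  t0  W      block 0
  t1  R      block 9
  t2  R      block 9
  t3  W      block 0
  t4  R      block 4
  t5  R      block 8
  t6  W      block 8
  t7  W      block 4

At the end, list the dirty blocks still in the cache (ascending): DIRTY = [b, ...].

  0 | W B0 → L0 miss [D]
  1 | R B9 → L1 miss [-]
  2 | R B9 → L1 hit [-]
  3 | W B0 → L0 hit [D]
  4 | R B4 → L0 miss wb→B0 [-]
  5 | R B8 → L0 miss [-]
  6 | W B8 → L0 hit [D]
  7 | W B4 → L0 miss wb→B8 [D]

DIRTY = [4]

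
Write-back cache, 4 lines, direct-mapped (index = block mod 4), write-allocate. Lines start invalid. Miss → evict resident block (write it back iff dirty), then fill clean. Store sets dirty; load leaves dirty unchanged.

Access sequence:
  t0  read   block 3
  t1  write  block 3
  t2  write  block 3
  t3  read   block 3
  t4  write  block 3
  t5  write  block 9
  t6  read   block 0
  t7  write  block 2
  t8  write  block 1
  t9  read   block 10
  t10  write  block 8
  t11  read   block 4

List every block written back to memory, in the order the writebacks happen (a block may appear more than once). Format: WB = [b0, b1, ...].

  0 | R B3 → L3 miss [-]
  1 | W B3 → L3 hit [D]
  2 | W B3 → L3 hit [D]
  3 | R B3 → L3 hit [D]
  4 | W B3 → L3 hit [D]
  5 | W B9 → L1 miss [D]
  6 | R B0 → L0 miss [-]
  7 | W B2 → L2 miss [D]
  8 | W B1 → L1 miss wb→B9 [D]
  9 | R B10 → L2 miss wb→B2 [-]
  10 | W B8 → L0 miss [D]
  11 | R B4 → L0 miss wb→B8 [-]

WB = [9, 2, 8]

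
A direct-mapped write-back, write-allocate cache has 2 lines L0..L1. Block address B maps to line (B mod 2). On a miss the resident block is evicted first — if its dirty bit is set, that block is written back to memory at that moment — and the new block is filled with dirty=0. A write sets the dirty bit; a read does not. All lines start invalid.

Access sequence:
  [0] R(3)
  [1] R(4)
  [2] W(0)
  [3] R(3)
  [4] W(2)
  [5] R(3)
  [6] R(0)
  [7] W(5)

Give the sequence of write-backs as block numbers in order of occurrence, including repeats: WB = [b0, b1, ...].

WB = [0, 2]

  0 | R B3 → L1 miss [-]
  1 | R B4 → L0 miss [-]
  2 | W B0 → L0 miss [D]
  3 | R B3 → L1 hit [-]
  4 | W B2 → L0 miss wb→B0 [D]
  5 | R B3 → L1 hit [-]
  6 | R B0 → L0 miss wb→B2 [-]
  7 | W B5 → L1 miss [D]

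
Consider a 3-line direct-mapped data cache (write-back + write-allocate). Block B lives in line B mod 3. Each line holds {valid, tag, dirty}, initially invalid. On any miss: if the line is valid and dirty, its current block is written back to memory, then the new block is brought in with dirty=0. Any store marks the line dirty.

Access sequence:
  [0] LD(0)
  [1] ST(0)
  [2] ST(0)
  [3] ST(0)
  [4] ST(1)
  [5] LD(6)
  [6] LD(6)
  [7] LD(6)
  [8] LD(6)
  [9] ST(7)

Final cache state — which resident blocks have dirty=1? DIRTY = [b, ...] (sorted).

DIRTY = [7]

0: R B0 -> L0 miss  d=-]
1: W B0 -> L0 hit  d=D]
2: W B0 -> L0 hit  d=D]
3: W B0 -> L0 hit  d=D]
4: W B1 -> L1 miss  d=D]
5: R B6 -> L0 miss wb->B0  d=-]
6: R B6 -> L0 hit  d=-]
7: R B6 -> L0 hit  d=-]
8: R B6 -> L0 hit  d=-]
9: W B7 -> L1 miss wb->B1  d=D]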